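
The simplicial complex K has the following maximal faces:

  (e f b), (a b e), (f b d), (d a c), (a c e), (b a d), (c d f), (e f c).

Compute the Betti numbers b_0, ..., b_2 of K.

K has 6 vertices, 12 edges, 8 triangles.
rank ∂_0 = 0, rank ∂_1 = 5 ⇒ b_0 = 6 − 0 − 5 = 1; all invariant factors of ∂_1 are 1 so no torsion. So H_0 ≅ Z.
rank ∂_1 = 5, rank ∂_2 = 7 ⇒ b_1 = 12 − 5 − 7 = 0; all invariant factors of ∂_2 are 1 so no torsion. So H_1 ≅ 0.
rank ∂_2 = 7, rank ∂_3 = 0 ⇒ b_2 = 8 − 7 − 0 = 1. So H_2 ≅ Z.

b_0 = 1, b_1 = 0, b_2 = 1.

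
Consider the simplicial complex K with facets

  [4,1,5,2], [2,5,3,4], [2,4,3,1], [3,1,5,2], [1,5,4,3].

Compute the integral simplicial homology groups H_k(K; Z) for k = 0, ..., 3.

H_0 ≅ Z,  H_1 = 0,  H_2 = 0,  H_3 ≅ Z.

We work with the vertex ordering 1 < 2 < 3 < 4 < 5. The simplices of K, each written with vertices in increasing order, are:

  0-simplices (5): [1], [2], [3], [4], [5]
  1-simplices (10): [1,2], [1,3], [1,4], [1,5], [2,3], [2,4], [2,5], [3,4], [3,5], [4,5]
  2-simplices (10): [1,2,3], [1,2,4], [1,2,5], [1,3,4], [1,3,5], [1,4,5], [2,3,4], [2,3,5], [2,4,5], [3,4,5]
  3-simplices (5): [1,2,3,4], [1,2,3,5], [1,2,4,5], [1,3,4,5], [2,3,4,5]

so the chain groups are C_0 ≅ Z^5, C_1 ≅ Z^10, C_2 ≅ Z^10, C_3 ≅ Z^5.

∂_1: C_1 → C_0 maps an edge to its endpoints' difference, ∂[p,q] = q − p. For instance
  ∂[2,3] = [3] − [2].
As a 5×10 matrix over Z this has rank 4, with invariant factors (1,1,1,1).

The boundary map ∂_2: C_2 → C_1 acts by ∂[p,q,r] = [q,r] − [p,r] + [p,q]. For instance
  ∂[2,3,4] = [3,4] − [2,4] + [2,3],
  ∂[1,3,4] = [3,4] − [1,4] + [1,3].
The resulting 10×10 matrix has rank 6, and its Smith normal form has invariant factors (1,1,1,1,1,1).

Boundary ∂_3: C_3 → C_2 sends each 3-simplex σ to the alternating sum Σ_i (−1)^i (σ with its i-th vertex removed). For instance
  ∂[1,2,3,4] = [2,3,4] − [1,3,4] + [1,2,4] − [1,2,3],
  ∂[1,2,4,5] = [2,4,5] − [1,4,5] + [1,2,5] − [1,2,4].
This gives a 10×5 integer matrix of rank 4; reducing to Smith normal form yields diagonal entries (1,1,1,1).

Now H_k = ker ∂_k / im ∂_{k+1}, so:

  H_0: rank C_0 − rank ∂_1 = 5 − 4 = 1, and the invariant factors of ∂_1 are all 1, so H_0 ≅ Z.
  H_1: rank ker ∂_1 − rank ∂_2 = (10 − 4) − 6 = 0, and the invariant factors of ∂_2 are all 1, so H_1 ≅ 0.
  H_2: rank ker ∂_2 − rank ∂_3 = (10 − 6) − 4 = 0, and the invariant factors of ∂_3 are all 1, so H_2 ≅ 0.
  H_3: rank ker ∂_3 − rank ∂_4 = (5 − 4) − 0 = 1, and there is no ∂_4, so H_3 ≅ Z.

(K is a triangulation of the 3-sphere S^3.)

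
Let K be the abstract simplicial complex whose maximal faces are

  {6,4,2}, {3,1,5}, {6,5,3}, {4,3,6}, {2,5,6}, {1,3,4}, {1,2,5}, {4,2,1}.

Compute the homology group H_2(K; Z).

H_2 ≅ Z.

K has 6 vertices, 12 edges, 8 triangles.
rank ∂_2 = 7, rank ∂_3 = 0 ⇒ b_2 = 8 − 7 − 0 = 1. So H_2 = Z.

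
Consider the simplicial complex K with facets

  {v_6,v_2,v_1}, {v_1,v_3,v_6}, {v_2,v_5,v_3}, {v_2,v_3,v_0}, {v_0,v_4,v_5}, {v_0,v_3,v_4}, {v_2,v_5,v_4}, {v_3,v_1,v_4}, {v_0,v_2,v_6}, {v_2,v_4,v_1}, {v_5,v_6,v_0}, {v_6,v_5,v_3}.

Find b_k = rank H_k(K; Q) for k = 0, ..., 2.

Order the vertices as v_0 < v_1 < v_2 < v_3 < v_4 < v_5 < v_6. Listing each simplex with vertices in this order, K has dimension 2 with simplices:

  0-simplices (7): [v_0], [v_1], [v_2], [v_3], [v_4], [v_5], [v_6]
  1-simplices (18): (18 of them)
  2-simplices (12): (12 of them)

Hence C_0 ≅ Z^7, C_1 ≅ Z^18, C_2 ≅ Z^12.

Boundary ∂_1: C_1 → C_0 sends each edge [p,q] (with p < q) to q − p. For instance
  ∂[v_2,v_5] = [v_5] − [v_2].
The 7×18 boundary matrix has rank 6 and Smith normal form diag(1,1,1,1,1,1).

The boundary map ∂_2: C_2 → C_1 acts by ∂[p,q,r] = [q,r] − [p,r] + [p,q]. For instance
  ∂[v_0,v_5,v_6] = [v_5,v_6] − [v_0,v_6] + [v_0,v_5],
  ∂[v_0,v_2,v_3] = [v_2,v_3] − [v_0,v_3] + [v_0,v_2].
The resulting 18×12 matrix has rank 12, and its Smith normal form has invariant factors (1,1,1,1,1,1,1,1,1,1,1,2).

Now H_k = ker ∂_k / im ∂_{k+1}, so:

  H_0: rank C_0 − rank ∂_1 = 7 − 6 = 1, and the invariant factors of ∂_1 are all 1, so H_0 = Z.
  H_1: rank ker ∂_1 − rank ∂_2 = (18 − 6) − 12 = 0, and ∂_2 has invariant factor 2 > 1, so H_1 = Z_2.
  H_2: rank ker ∂_2 − rank ∂_3 = (12 − 12) − 0 = 0, and there is no ∂_3, so H_2 = 0.

Hence the Betti numbers are b_0 = 1, b_1 = 0, b_2 = 0.

b_0 = 1, b_1 = 0, b_2 = 0.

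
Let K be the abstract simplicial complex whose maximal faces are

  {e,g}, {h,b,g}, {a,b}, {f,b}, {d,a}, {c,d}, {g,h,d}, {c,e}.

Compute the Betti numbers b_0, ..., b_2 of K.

b_0 = 1, b_1 = 2, b_2 = 0.

Take the total order a < b < c < d < e < f < g < h on the vertex set. Then K (dimension 2) consists of the simplices:

  0-simplices (8): a, b, c, d, e, f, g, h
  1-simplices (11): ab, ad, bf, bg, bh, cd, ce, dg, dh, eg, gh
  2-simplices (2): bgh, dgh

giving chain groups C_0 ≅ Z^8, C_1 ≅ Z^11, C_2 ≅ Z^2.

∂_1: C_1 → C_0 sends each edge [p,q] (with p < q) to q − p. For instance
  ∂ad = d − a.
The 8×11 boundary matrix has rank 7 and Smith normal form diag(1,1,1,1,1,1,1).

∂_2: C_2 → C_1 sends each 2-simplex [p,q,r] to [q,r] − [p,r] + [p,q]. For instance
  ∂dgh = gh − dh + dg,
  ∂bgh = gh − bh + bg.
The resulting 11×2 matrix has rank 2, and its Smith normal form has invariant factors (1,1).

Computing H_k = (kernel of ∂_k) / (image of ∂_{k+1}):

  H_0: rank C_0 − rank ∂_1 = 8 − 7 = 1, and the invariant factors of ∂_1 are all 1, so H_0 = Z.
  H_1: rank ker ∂_1 − rank ∂_2 = (11 − 7) − 2 = 2, and the invariant factors of ∂_2 are all 1, so H_1 = Z^2.
  H_2: rank ker ∂_2 − rank ∂_3 = (2 − 2) − 0 = 0, and there is no ∂_3, so H_2 = 0.

As a check, the Euler characteristic is 8 − 11 + 2 = -1, which agrees with 1 − 2 + 0 = -1.

Hence the Betti numbers are b_0 = 1, b_1 = 2, b_2 = 0.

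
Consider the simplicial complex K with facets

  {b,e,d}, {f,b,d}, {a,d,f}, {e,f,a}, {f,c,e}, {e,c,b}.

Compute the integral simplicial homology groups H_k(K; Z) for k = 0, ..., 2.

We work with the vertex ordering a < b < c < d < e < f. The simplices of K, each written with vertices in increasing order, are:

  0-simplices (6): a, b, c, d, e, f
  1-simplices (12): ad, ae, af, bc, bd, be, bf, ce, cf, de, df, ef
  2-simplices (6): adf, aef, bce, bde, bdf, cef

Hence C_0 ≅ Z^6, C_1 ≅ Z^12, C_2 ≅ Z^6.

∂_1: C_1 → C_0 maps an edge to its endpoints' difference, ∂[p,q] = q − p.
As a 6×12 matrix over Z this has rank 5, with invariant factors (1,1,1,1,1).

Boundary ∂_2: C_2 → C_1 maps a triangle to the signed sum of its edges. For instance
  ∂bdf = df − bf + bd,
  ∂adf = df − af + ad.
This gives a 12×6 integer matrix of rank 6; reducing to Smith normal form yields diagonal entries (1,1,1,1,1,1).

From H_k ≅ ker(∂_k) / im(∂_{k+1}) we obtain:

  H_0: rank C_0 − rank ∂_1 = 6 − 5 = 1, and the invariant factors of ∂_1 are all 1, so H_0 = Z.
  H_1: rank ker ∂_1 − rank ∂_2 = (12 − 5) − 6 = 1, and the invariant factors of ∂_2 are all 1, so H_1 = Z.
  H_2: rank ker ∂_2 − rank ∂_3 = (6 − 6) − 0 = 0, and there is no ∂_3, so H_2 = 0.

H_0 ≅ Z,  H_1 ≅ Z,  H_2 = 0.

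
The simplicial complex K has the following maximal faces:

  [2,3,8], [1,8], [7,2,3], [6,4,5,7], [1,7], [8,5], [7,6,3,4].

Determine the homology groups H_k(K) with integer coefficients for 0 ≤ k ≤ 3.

Fix the vertex order 1 < 2 < 3 < 4 < 5 < 6 < 7 < 8 and write every simplex with vertices in increasing order. Then dim K = 3 and the simplices of K are:

  0-simplices (8): [1], [2], [3], [4], [5], [6], [7], [8]
  1-simplices (16): [1,7], [1,8], [2,3], [2,7], [2,8], [3,4], [3,6], [3,7], [3,8], [4,5], [4,6], [4,7], [5,6], [5,7], [5,8], [6,7]
  2-simplices (9): [2,3,7], [2,3,8], [3,4,6], [3,4,7], [3,6,7], [4,5,6], [4,5,7], [4,6,7], [5,6,7]
  3-simplices (2): [3,4,6,7], [4,5,6,7]

so the chain groups are C_0 ≅ Z^8, C_1 ≅ Z^16, C_2 ≅ Z^9, C_3 ≅ Z^2.

Boundary ∂_1: C_1 → C_0 maps an edge to its endpoints' difference, ∂[p,q] = q − p. For instance
  ∂[5,6] = [6] − [5].
This gives a 8×16 integer matrix of rank 7; reducing to Smith normal form yields diagonal entries (1,1,1,1,1,1,1).

Boundary ∂_2: C_2 → C_1 sends each 2-simplex [p,q,r] to [q,r] − [p,r] + [p,q]. For instance
  ∂[3,4,7] = [4,7] − [3,7] + [3,4],
  ∂[4,5,7] = [5,7] − [4,7] + [4,5].
The resulting 16×9 matrix has rank 7, and its Smith normal form has invariant factors (1,1,1,1,1,1,1).

The boundary map ∂_3: C_3 → C_2 sends each 3-simplex σ to the alternating sum Σ_i (−1)^i (σ with its i-th vertex removed). For instance
  ∂[3,4,6,7] = [4,6,7] − [3,6,7] + [3,4,7] − [3,4,6],
  ∂[4,5,6,7] = [5,6,7] − [4,6,7] + [4,5,7] − [4,5,6].
This gives a 9×2 integer matrix of rank 2; reducing to Smith normal form yields diagonal entries (1,1).

Reading off H_k = ker ∂_k / im ∂_{k+1}:

  H_0: rank C_0 − rank ∂_1 = 8 − 7 = 1, and the invariant factors of ∂_1 are all 1, so H_0 = Z.
  H_1: rank ker ∂_1 − rank ∂_2 = (16 − 7) − 7 = 2, and the invariant factors of ∂_2 are all 1, so H_1 = Z^2.
  H_2: rank ker ∂_2 − rank ∂_3 = (9 − 7) − 2 = 0, and the invariant factors of ∂_3 are all 1, so H_2 = 0.
  H_3: rank ker ∂_3 − rank ∂_4 = (2 − 2) − 0 = 0, and there is no ∂_4, so H_3 = 0.

H_0 = Z,  H_1 = Z^2,  H_2 = 0,  H_3 = 0.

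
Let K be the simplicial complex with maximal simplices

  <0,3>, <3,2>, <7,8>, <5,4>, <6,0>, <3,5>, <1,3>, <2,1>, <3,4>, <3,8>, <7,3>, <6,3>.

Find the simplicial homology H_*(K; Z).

H_0 = Z,  H_1 = Z^4.

Take the total order 0 < 1 < 2 < 3 < 4 < 5 < 6 < 7 < 8 on the vertex set. Then K (dimension 1) consists of the simplices:

  0-simplices (9): [0], [1], [2], [3], [4], [5], [6], [7], [8]
  1-simplices (12): [0,3], [0,6], [1,2], [1,3], [2,3], [3,4], [3,5], [3,6], [3,7], [3,8], [4,5], [7,8]

so the chain groups are C_0 ≅ Z^9, C_1 ≅ Z^12.

∂_1: C_1 → C_0 sends each edge [p,q] (with p < q) to q − p.
The 9×12 boundary matrix has rank 8 and Smith normal form diag(1,1,1,1,1,1,1,1).

Reading off H_k = ker ∂_k / im ∂_{k+1}:

  H_0: rank C_0 − rank ∂_1 = 9 − 8 = 1, and the invariant factors of ∂_1 are all 1, so H_0 = Z.
  H_1: rank ker ∂_1 − rank ∂_2 = (12 − 8) − 0 = 4, and there is no ∂_2, so H_1 = Z^4.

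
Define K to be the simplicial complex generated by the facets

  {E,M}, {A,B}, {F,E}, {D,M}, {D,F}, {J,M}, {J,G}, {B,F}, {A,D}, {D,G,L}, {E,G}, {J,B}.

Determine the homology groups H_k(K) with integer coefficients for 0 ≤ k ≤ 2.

H_0 = Z,  H_1 = Z^5,  H_2 = 0.

Take the total order A < B < D < E < F < G < J < L < M on the vertex set. Then K (dimension 2) consists of the simplices:

  0-simplices (9): A, B, D, E, F, G, J, L, M
  1-simplices (14): AB, AD, BF, BJ, DF, DG, DL, DM, EF, EG, EM, GJ, GL, JM
  2-simplices (1): DGL

so the chain groups are C_0 ≅ Z^9, C_1 ≅ Z^14, C_2 ≅ Z^1.

∂_1: C_1 → C_0 sends each edge [p,q] (with p < q) to q − p.
As a 9×14 matrix over Z this has rank 8, with invariant factors (1,1,1,1,1,1,1,1).

The boundary map ∂_2: C_2 → C_1 maps a triangle to the signed sum of its edges. For instance
  ∂DGL = GL − DL + DG.
This gives a 14×1 integer matrix of rank 1; reducing to Smith normal form yields diagonal entries (1).

From H_k ≅ ker(∂_k) / im(∂_{k+1}) we obtain:

  H_0: rank C_0 − rank ∂_1 = 9 − 8 = 1, and the invariant factors of ∂_1 are all 1, so H_0 = Z.
  H_1: rank ker ∂_1 − rank ∂_2 = (14 − 8) − 1 = 5, and the invariant factors of ∂_2 are all 1, so H_1 = Z^5.
  H_2: rank ker ∂_2 − rank ∂_3 = (1 − 1) − 0 = 0, and there is no ∂_3, so H_2 = 0.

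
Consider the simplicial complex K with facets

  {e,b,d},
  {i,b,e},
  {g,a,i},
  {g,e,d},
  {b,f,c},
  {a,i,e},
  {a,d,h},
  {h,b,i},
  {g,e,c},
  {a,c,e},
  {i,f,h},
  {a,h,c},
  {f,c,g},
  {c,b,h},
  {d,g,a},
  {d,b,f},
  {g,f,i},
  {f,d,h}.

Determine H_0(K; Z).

Order the vertices as a < b < c < d < e < f < g < h < i. Listing each simplex with vertices in this order, K has dimension 2 with simplices:

  0-simplices (9): a, b, c, d, e, f, g, h, i
  1-simplices (27): ac, ad, ae, ag, ah, ai, bc, bd, be, bf, bh, bi, ce, cf, cg, ch, de, df, dg, dh, eg, ei, fg, fh, fi, gi, hi
  2-simplices (18): ace, ach, adg, adh, aei, agi, bcf, bch, bde, bdf, bei, bhi, ceg, cfg, deg, dfh, fgi, fhi

so the chain groups are C_0 ≅ Z^9, C_1 ≅ Z^27, C_2 ≅ Z^18.

The boundary map ∂_1: C_1 → C_0 is given by ∂[p,q] = [q] − [p].
The 9×27 boundary matrix has rank 8 and Smith normal form diag(1,1,1,1,1,1,1,1).

Boundary ∂_2: C_2 → C_1 sends each 2-simplex [p,q,r] to [q,r] − [p,r] + [p,q]. For instance
  ∂aei = ei − ai + ae,
  ∂adh = dh − ah + ad.
The resulting 27×18 matrix has rank 18, and its Smith normal form has invariant factors (1,1,1,1,1,1,1,1,1,1,1,1,1,1,1,1,1,2).

Now H_k = ker ∂_k / im ∂_{k+1}, so:

  H_0: rank C_0 − rank ∂_1 = 9 − 8 = 1, and the invariant factors of ∂_1 are all 1, so H_0 = Z.

H_0 ≅ Z.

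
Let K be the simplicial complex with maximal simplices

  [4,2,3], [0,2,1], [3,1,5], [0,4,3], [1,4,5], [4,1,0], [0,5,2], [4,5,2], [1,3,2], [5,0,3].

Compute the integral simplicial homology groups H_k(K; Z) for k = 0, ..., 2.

Fix the vertex order 0 < 1 < 2 < 3 < 4 < 5 and write every simplex with vertices in increasing order. Then dim K = 2 and the simplices of K are:

  0-simplices (6): [0], [1], [2], [3], [4], [5]
  1-simplices (15): [0,1], [0,2], [0,3], [0,4], [0,5], [1,2], [1,3], [1,4], [1,5], [2,3], [2,4], [2,5], [3,4], [3,5], [4,5]
  2-simplices (10): [0,1,2], [0,1,4], [0,2,5], [0,3,4], [0,3,5], [1,2,3], [1,3,5], [1,4,5], [2,3,4], [2,4,5]

giving chain groups C_0 ≅ Z^6, C_1 ≅ Z^15, C_2 ≅ Z^10.

∂_1: C_1 → C_0 is given by ∂[p,q] = [q] − [p]. For instance
  ∂[2,3] = [3] − [2].
The resulting 6×15 matrix has rank 5, and its Smith normal form has invariant factors (1,1,1,1,1).

The boundary map ∂_2: C_2 → C_1 maps a triangle to the signed sum of its edges. For instance
  ∂[1,4,5] = [4,5] − [1,5] + [1,4],
  ∂[1,2,3] = [2,3] − [1,3] + [1,2].
This gives a 15×10 integer matrix of rank 10; reducing to Smith normal form yields diagonal entries (1,1,1,1,1,1,1,1,1,2).

Now H_k = ker ∂_k / im ∂_{k+1}, so:

  H_0: rank C_0 − rank ∂_1 = 6 − 5 = 1, and the invariant factors of ∂_1 are all 1, so H_0 = Z.
  H_1: rank ker ∂_1 − rank ∂_2 = (15 − 5) − 10 = 0, and ∂_2 has invariant factor 2 > 1, so H_1 = Z/2.
  H_2: rank ker ∂_2 − rank ∂_3 = (10 − 10) − 0 = 0, and there is no ∂_3, so H_2 = 0.

H_0 ≅ Z,  H_1 ≅ Z/2,  H_2 = 0.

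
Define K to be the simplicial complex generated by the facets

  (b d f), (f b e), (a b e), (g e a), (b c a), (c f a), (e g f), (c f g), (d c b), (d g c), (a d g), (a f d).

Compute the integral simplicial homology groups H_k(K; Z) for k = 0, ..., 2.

Take the total order a < b < c < d < e < f < g on the vertex set. Then K (dimension 2) consists of the simplices:

  0-simplices (7): a, b, c, d, e, f, g
  1-simplices (18): ab, ac, ad, ae, af, ag, bc, bd, be, bf, cd, cf, cg, df, dg, ef, eg, fg
  2-simplices (12): abc, abe, acf, adf, adg, aeg, bcd, bdf, bef, cdg, cfg, efg

so the chain groups are C_0 ≅ Z^7, C_1 ≅ Z^18, C_2 ≅ Z^12.

The boundary map ∂_1: C_1 → C_0 sends each edge [p,q] (with p < q) to q − p.
This gives a 7×18 integer matrix of rank 6; reducing to Smith normal form yields diagonal entries (1,1,1,1,1,1).

The boundary map ∂_2: C_2 → C_1 sends each 2-simplex [p,q,r] to [q,r] − [p,r] + [p,q]. For instance
  ∂abc = bc − ac + ab,
  ∂abe = be − ae + ab.
As a 18×12 matrix over Z this has rank 12, with invariant factors (1,1,1,1,1,1,1,1,1,1,1,2).

From H_k ≅ ker(∂_k) / im(∂_{k+1}) we obtain:

  H_0: rank C_0 − rank ∂_1 = 7 − 6 = 1, and the invariant factors of ∂_1 are all 1, so H_0 ≅ Z.
  H_1: rank ker ∂_1 − rank ∂_2 = (18 − 6) − 12 = 0, and ∂_2 has invariant factor 2 > 1, so H_1 ≅ Z/2Z.
  H_2: rank ker ∂_2 − rank ∂_3 = (12 − 12) − 0 = 0, and there is no ∂_3, so H_2 ≅ 0.

As a check, the Euler characteristic is 7 − 18 + 12 = 1, which agrees with 1 − 0 + 0 = 1.

H_0 = Z,  H_1 = Z/2Z,  H_2 = 0.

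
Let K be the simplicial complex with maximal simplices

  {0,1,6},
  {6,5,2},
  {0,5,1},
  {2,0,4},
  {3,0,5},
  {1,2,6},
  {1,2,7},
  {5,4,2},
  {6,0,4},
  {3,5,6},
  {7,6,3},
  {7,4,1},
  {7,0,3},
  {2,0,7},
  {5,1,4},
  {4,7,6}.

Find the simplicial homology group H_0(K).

H_0 = Z.

Take the total order 0 < 1 < 2 < 3 < 4 < 5 < 6 < 7 on the vertex set. Then K (dimension 2) consists of the simplices:

  0-simplices (8): [0], [1], [2], [3], [4], [5], [6], [7]
  1-simplices (24): (24 of them)
  2-simplices (16): [0,1,5], [0,1,6], [0,2,4], [0,2,7], [0,3,5], [0,3,7], [0,4,6], [1,2,6], [1,2,7], [1,4,5], [1,4,7], [2,4,5], [2,5,6], [3,5,6], [3,6,7], [4,6,7]

Hence C_0 ≅ Z^8, C_1 ≅ Z^24, C_2 ≅ Z^16.

∂_1: C_1 → C_0 maps an edge to its endpoints' difference, ∂[p,q] = q − p. For instance
  ∂[1,6] = [6] − [1].
This gives a 8×24 integer matrix of rank 7; reducing to Smith normal form yields diagonal entries (1,1,1,1,1,1,1).

Boundary ∂_2: C_2 → C_1 sends each 2-simplex [p,q,r] to [q,r] − [p,r] + [p,q]. For instance
  ∂[0,1,5] = [1,5] − [0,5] + [0,1],
  ∂[0,2,4] = [2,4] − [0,4] + [0,2].
The resulting 24×16 matrix has rank 15, and its Smith normal form has invariant factors (1,1,1,1,1,1,1,1,1,1,1,1,1,1,1).

Reading off H_k = ker ∂_k / im ∂_{k+1}:

  H_0: rank C_0 − rank ∂_1 = 8 − 7 = 1, and the invariant factors of ∂_1 are all 1, so H_0 = Z.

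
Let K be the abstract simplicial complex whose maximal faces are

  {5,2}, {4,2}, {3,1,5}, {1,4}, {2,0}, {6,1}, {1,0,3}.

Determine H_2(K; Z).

H_2 = 0.

Order the vertices as 0 < 1 < 2 < 3 < 4 < 5 < 6. Listing each simplex with vertices in this order, K has dimension 2 with simplices:

  0-simplices (7): [0], [1], [2], [3], [4], [5], [6]
  1-simplices (10): [0,1], [0,2], [0,3], [1,3], [1,4], [1,5], [1,6], [2,4], [2,5], [3,5]
  2-simplices (2): [0,1,3], [1,3,5]

so the chain groups are C_0 ≅ Z^7, C_1 ≅ Z^10, C_2 ≅ Z^2.

∂_1: C_1 → C_0 maps an edge to its endpoints' difference, ∂[p,q] = q − p.
The 7×10 boundary matrix has rank 6 and Smith normal form diag(1,1,1,1,1,1).

∂_2: C_2 → C_1 maps a triangle to the signed sum of its edges. For instance
  ∂[0,1,3] = [1,3] − [0,3] + [0,1],
  ∂[1,3,5] = [3,5] − [1,5] + [1,3].
This gives a 10×2 integer matrix of rank 2; reducing to Smith normal form yields diagonal entries (1,1).

Now H_k = ker ∂_k / im ∂_{k+1}, so:

  H_2: rank ker ∂_2 − rank ∂_3 = (2 − 2) − 0 = 0, and there is no ∂_3, so H_2 ≅ 0.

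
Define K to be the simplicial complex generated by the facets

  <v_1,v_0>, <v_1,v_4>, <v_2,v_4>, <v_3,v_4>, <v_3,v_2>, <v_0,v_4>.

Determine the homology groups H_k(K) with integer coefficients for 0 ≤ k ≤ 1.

H_0 ≅ Z,  H_1 ≅ Z^2.

K has 5 vertices, 6 edges.
rank ∂_0 = 0, rank ∂_1 = 4 ⇒ b_0 = 5 − 0 − 4 = 1; all invariant factors of ∂_1 are 1 so no torsion. So H_0 ≅ Z.
rank ∂_1 = 4, rank ∂_2 = 0 ⇒ b_1 = 6 − 4 − 0 = 2. So H_1 ≅ Z^2.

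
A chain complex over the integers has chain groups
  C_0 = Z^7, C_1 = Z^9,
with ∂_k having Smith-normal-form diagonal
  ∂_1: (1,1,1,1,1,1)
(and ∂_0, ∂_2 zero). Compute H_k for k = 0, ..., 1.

H_0 ≅ Z,  H_1 ≅ Z^3.

H_0: b_0 = 7 − 0 − 6 = 1; torsion from ∂_1 factors > 1: none. So H_0 ≅ Z.
H_1: b_1 = 9 − 6 − 0 = 3; torsion from ∂_2 factors > 1: none. So H_1 ≅ Z^3.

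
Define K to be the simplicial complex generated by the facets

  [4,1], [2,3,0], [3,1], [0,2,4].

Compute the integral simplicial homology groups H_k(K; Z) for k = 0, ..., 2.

H_0 = Z,  H_1 = Z,  H_2 = 0.

Fix the vertex order 0 < 1 < 2 < 3 < 4 and write every simplex with vertices in increasing order. Then dim K = 2 and the simplices of K are:

  0-simplices (5): [0], [1], [2], [3], [4]
  1-simplices (7): [0,2], [0,3], [0,4], [1,3], [1,4], [2,3], [2,4]
  2-simplices (2): [0,2,3], [0,2,4]

Hence C_0 ≅ Z^5, C_1 ≅ Z^7, C_2 ≅ Z^2.

The boundary map ∂_1: C_1 → C_0 maps an edge to its endpoints' difference, ∂[p,q] = q − p. For instance
  ∂[0,2] = [2] − [0].
The 5×7 boundary matrix has rank 4 and Smith normal form diag(1,1,1,1).

∂_2: C_2 → C_1 acts by ∂[p,q,r] = [q,r] − [p,r] + [p,q]. For instance
  ∂[0,2,4] = [2,4] − [0,4] + [0,2],
  ∂[0,2,3] = [2,3] − [0,3] + [0,2].
The 7×2 boundary matrix has rank 2 and Smith normal form diag(1,1).

Reading off H_k = ker ∂_k / im ∂_{k+1}:

  H_0: rank C_0 − rank ∂_1 = 5 − 4 = 1, and the invariant factors of ∂_1 are all 1, so H_0 = Z.
  H_1: rank ker ∂_1 − rank ∂_2 = (7 − 4) − 2 = 1, and the invariant factors of ∂_2 are all 1, so H_1 = Z.
  H_2: rank ker ∂_2 − rank ∂_3 = (2 − 2) − 0 = 0, and there is no ∂_3, so H_2 = 0.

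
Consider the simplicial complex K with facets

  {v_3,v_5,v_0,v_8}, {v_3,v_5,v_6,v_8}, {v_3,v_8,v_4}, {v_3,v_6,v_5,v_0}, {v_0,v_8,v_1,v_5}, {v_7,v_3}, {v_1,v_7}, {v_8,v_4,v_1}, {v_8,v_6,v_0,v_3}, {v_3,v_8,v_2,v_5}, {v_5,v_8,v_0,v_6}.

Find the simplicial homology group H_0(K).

Fix the vertex order v_0 < v_1 < v_2 < v_3 < v_4 < v_5 < v_6 < v_7 < v_8 and write every simplex with vertices in increasing order. Then dim K = 3 and the simplices of K are:

  0-simplices (9): [v_0], [v_1], [v_2], [v_3], [v_4], [v_5], [v_6], [v_7], [v_8]
  1-simplices (21): (21 of them)
  2-simplices (18): (18 of them)
  3-simplices (7): [v_0,v_1,v_5,v_8], [v_0,v_3,v_5,v_6], [v_0,v_3,v_5,v_8], [v_0,v_3,v_6,v_8], [v_0,v_5,v_6,v_8], [v_2,v_3,v_5,v_8], [v_3,v_5,v_6,v_8]

so the chain groups are C_0 ≅ Z^9, C_1 ≅ Z^21, C_2 ≅ Z^18, C_3 ≅ Z^7.

∂_1: C_1 → C_0 maps an edge to its endpoints' difference, ∂[p,q] = q − p.
As a 9×21 matrix over Z this has rank 8, with invariant factors (1,1,1,1,1,1,1,1).

Boundary ∂_2: C_2 → C_1 sends each 2-simplex [p,q,r] to [q,r] − [p,r] + [p,q]. For instance
  ∂[v_3,v_5,v_8] = [v_5,v_8] − [v_3,v_8] + [v_3,v_5],
  ∂[v_0,v_1,v_5] = [v_1,v_5] − [v_0,v_5] + [v_0,v_1].
The 21×18 boundary matrix has rank 12 and Smith normal form diag(1,1,1,1,1,1,1,1,1,1,1,1).

The boundary map ∂_3: C_3 → C_2 sends each 3-simplex σ to the alternating sum Σ_i (−1)^i (σ with its i-th vertex removed). For instance
  ∂[v_0,v_3,v_6,v_8] = [v_3,v_6,v_8] − [v_0,v_6,v_8] + [v_0,v_3,v_8] − [v_0,v_3,v_6],
  ∂[v_3,v_5,v_6,v_8] = [v_5,v_6,v_8] − [v_3,v_6,v_8] + [v_3,v_5,v_8] − [v_3,v_5,v_6].
The 18×7 boundary matrix has rank 6 and Smith normal form diag(1,1,1,1,1,1).

Now H_k = ker ∂_k / im ∂_{k+1}, so:

  H_0: rank C_0 − rank ∂_1 = 9 − 8 = 1, and the invariant factors of ∂_1 are all 1, so H_0 = Z.

H_0 = Z.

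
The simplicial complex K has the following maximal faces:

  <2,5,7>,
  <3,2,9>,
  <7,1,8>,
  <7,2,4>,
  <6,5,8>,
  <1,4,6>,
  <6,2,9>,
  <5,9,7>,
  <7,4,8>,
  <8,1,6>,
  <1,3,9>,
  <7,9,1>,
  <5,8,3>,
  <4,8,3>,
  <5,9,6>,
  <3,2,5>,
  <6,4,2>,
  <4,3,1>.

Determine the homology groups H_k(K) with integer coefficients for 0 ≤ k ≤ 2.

K has 9 vertices, 27 edges, 18 triangles.
rank ∂_0 = 0, rank ∂_1 = 8 ⇒ b_0 = 9 − 0 − 8 = 1; all invariant factors of ∂_1 are 1 so no torsion. So H_0 = Z.
rank ∂_1 = 8, rank ∂_2 = 18 ⇒ b_1 = 27 − 8 − 18 = 1; ∂_2 has invariant factor(s) [2] giving torsion. So H_1 = Z ⊕ Z/2Z.
rank ∂_2 = 18, rank ∂_3 = 0 ⇒ b_2 = 18 − 18 − 0 = 0. So H_2 = 0.

H_0 = Z,  H_1 = Z ⊕ Z/2Z,  H_2 = 0.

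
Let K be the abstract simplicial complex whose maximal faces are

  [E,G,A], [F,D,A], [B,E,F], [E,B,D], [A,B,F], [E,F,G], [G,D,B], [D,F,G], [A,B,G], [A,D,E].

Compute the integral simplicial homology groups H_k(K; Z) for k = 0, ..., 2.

Fix the vertex order A < B < D < E < F < G and write every simplex with vertices in increasing order. Then dim K = 2 and the simplices of K are:

  0-simplices (6): A, B, D, E, F, G
  1-simplices (15): AB, AD, AE, AF, AG, BD, BE, BF, BG, DE, DF, DG, EF, EG, FG
  2-simplices (10): ABF, ABG, ADE, ADF, AEG, BDE, BDG, BEF, DFG, EFG

Hence C_0 ≅ Z^6, C_1 ≅ Z^15, C_2 ≅ Z^10.

Boundary ∂_1: C_1 → C_0 sends each edge [p,q] (with p < q) to q − p. For instance
  ∂AG = G − A.
This gives a 6×15 integer matrix of rank 5; reducing to Smith normal form yields diagonal entries (1,1,1,1,1).

∂_2: C_2 → C_1 maps a triangle to the signed sum of its edges. For instance
  ∂BDE = DE − BE + BD,
  ∂EFG = FG − EG + EF.
As a 15×10 matrix over Z this has rank 10, with invariant factors (1,1,1,1,1,1,1,1,1,2).

Computing H_k = (kernel of ∂_k) / (image of ∂_{k+1}):

  H_0: rank C_0 − rank ∂_1 = 6 − 5 = 1, and the invariant factors of ∂_1 are all 1, so H_0 = Z.
  H_1: rank ker ∂_1 − rank ∂_2 = (15 − 5) − 10 = 0, and ∂_2 has invariant factor 2 > 1, so H_1 = Z/2Z.
  H_2: rank ker ∂_2 − rank ∂_3 = (10 − 10) − 0 = 0, and there is no ∂_3, so H_2 = 0.

H_0 ≅ Z,  H_1 ≅ Z/2Z,  H_2 = 0.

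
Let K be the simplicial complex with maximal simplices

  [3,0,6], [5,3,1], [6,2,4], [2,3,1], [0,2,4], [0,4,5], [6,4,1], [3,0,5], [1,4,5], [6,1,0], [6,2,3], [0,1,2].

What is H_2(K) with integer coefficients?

H_2 = 0.

Fix the vertex order 0 < 1 < 2 < 3 < 4 < 5 < 6 and write every simplex with vertices in increasing order. Then dim K = 2 and the simplices of K are:

  0-simplices (7): [0], [1], [2], [3], [4], [5], [6]
  1-simplices (18): [0,1], [0,2], [0,3], [0,4], [0,5], [0,6], [1,2], [1,3], [1,4], [1,5], [1,6], [2,3], [2,4], [2,6], [3,5], [3,6], [4,5], [4,6]
  2-simplices (12): [0,1,2], [0,1,6], [0,2,4], [0,3,5], [0,3,6], [0,4,5], [1,2,3], [1,3,5], [1,4,5], [1,4,6], [2,3,6], [2,4,6]

giving chain groups C_0 ≅ Z^7, C_1 ≅ Z^18, C_2 ≅ Z^12.

The boundary map ∂_1: C_1 → C_0 is given by ∂[p,q] = [q] − [p].
The resulting 7×18 matrix has rank 6, and its Smith normal form has invariant factors (1,1,1,1,1,1).

Boundary ∂_2: C_2 → C_1 maps a triangle to the signed sum of its edges. For instance
  ∂[0,3,5] = [3,5] − [0,5] + [0,3],
  ∂[1,4,5] = [4,5] − [1,5] + [1,4].
As a 18×12 matrix over Z this has rank 12, with invariant factors (1,1,1,1,1,1,1,1,1,1,1,2).

Computing H_k = (kernel of ∂_k) / (image of ∂_{k+1}):

  H_2: rank ker ∂_2 − rank ∂_3 = (12 − 12) − 0 = 0, and there is no ∂_3, so H_2 ≅ 0.

(K is a triangulation of the real projective plane RP^2.)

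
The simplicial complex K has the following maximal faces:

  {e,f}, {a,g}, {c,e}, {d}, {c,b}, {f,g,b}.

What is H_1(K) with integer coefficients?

Take the total order a < b < c < d < e < f < g on the vertex set. Then K (dimension 2) consists of the simplices:

  0-simplices (7): a, b, c, d, e, f, g
  1-simplices (7): ag, bc, bf, bg, ce, ef, fg
  2-simplices (1): bfg

giving chain groups C_0 ≅ Z^7, C_1 ≅ Z^7, C_2 ≅ Z^1.

The boundary map ∂_1: C_1 → C_0 is given by ∂[p,q] = [q] − [p]. For instance
  ∂bc = c − b.
The 7×7 boundary matrix has rank 5 and Smith normal form diag(1,1,1,1,1).

The boundary map ∂_2: C_2 → C_1 maps a triangle to the signed sum of its edges. For instance
  ∂bfg = fg − bg + bf.
The 7×1 boundary matrix has rank 1 and Smith normal form diag(1).

Reading off H_k = ker ∂_k / im ∂_{k+1}:

  H_1: rank ker ∂_1 − rank ∂_2 = (7 − 5) − 1 = 1, and the invariant factors of ∂_2 are all 1, so H_1 = Z.

H_1 ≅ Z.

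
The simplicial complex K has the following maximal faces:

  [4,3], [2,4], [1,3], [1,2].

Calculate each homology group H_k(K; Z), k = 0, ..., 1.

We work with the vertex ordering 1 < 2 < 3 < 4. The simplices of K, each written with vertices in increasing order, are:

  0-simplices (4): [1], [2], [3], [4]
  1-simplices (4): [1,2], [1,3], [2,4], [3,4]

so the chain groups are C_0 ≅ Z^4, C_1 ≅ Z^4.

∂_1: C_1 → C_0 maps an edge to its endpoints' difference, ∂[p,q] = q − p. For instance
  ∂[3,4] = [4] − [3].
This gives a 4×4 integer matrix of rank 3; reducing to Smith normal form yields diagonal entries (1,1,1).

Now H_k = ker ∂_k / im ∂_{k+1}, so:

  H_0: rank C_0 − rank ∂_1 = 4 − 3 = 1, and the invariant factors of ∂_1 are all 1, so H_0 ≅ Z.
  H_1: rank ker ∂_1 − rank ∂_2 = (4 − 3) − 0 = 1, and there is no ∂_2, so H_1 ≅ Z.

(K is a triangulation of the circle S^1.)

H_0 ≅ Z,  H_1 ≅ Z.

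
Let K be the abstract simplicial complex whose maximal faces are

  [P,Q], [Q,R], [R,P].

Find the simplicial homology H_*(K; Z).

Take the total order P < Q < R on the vertex set. Then K (dimension 1) consists of the simplices:

  0-simplices (3): P, Q, R
  1-simplices (3): PQ, PR, QR

giving chain groups C_0 ≅ Z^3, C_1 ≅ Z^3.

The boundary map ∂_1: C_1 → C_0 is given by ∂[p,q] = [q] − [p].
As a 3×3 matrix over Z this has rank 2, with invariant factors (1,1).

Now H_k = ker ∂_k / im ∂_{k+1}, so:

  H_0: rank C_0 − rank ∂_1 = 3 − 2 = 1, and the invariant factors of ∂_1 are all 1, so H_0 = Z.
  H_1: rank ker ∂_1 − rank ∂_2 = (3 − 2) − 0 = 1, and there is no ∂_2, so H_1 = Z.

As a check, the Euler characteristic is 3 − 3 = 0, which agrees with 1 − 1 = 0.
(K is a triangulation of the circle S^1.)

H_0 ≅ Z,  H_1 ≅ Z.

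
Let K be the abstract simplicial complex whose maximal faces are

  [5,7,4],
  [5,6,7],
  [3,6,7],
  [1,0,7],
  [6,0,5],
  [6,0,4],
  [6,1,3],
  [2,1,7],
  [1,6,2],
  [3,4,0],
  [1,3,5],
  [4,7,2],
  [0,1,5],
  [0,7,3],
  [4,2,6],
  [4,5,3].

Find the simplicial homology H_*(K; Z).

Fix the vertex order 0 < 1 < 2 < 3 < 4 < 5 < 6 < 7 and write every simplex with vertices in increasing order. Then dim K = 2 and the simplices of K are:

  0-simplices (8): [0], [1], [2], [3], [4], [5], [6], [7]
  1-simplices (24): (24 of them)
  2-simplices (16): [0,1,5], [0,1,7], [0,3,4], [0,3,7], [0,4,6], [0,5,6], [1,2,6], [1,2,7], [1,3,5], [1,3,6], [2,4,6], [2,4,7], [3,4,5], [3,6,7], [4,5,7], [5,6,7]

so the chain groups are C_0 ≅ Z^8, C_1 ≅ Z^24, C_2 ≅ Z^16.

The boundary map ∂_1: C_1 → C_0 sends each edge [p,q] (with p < q) to q − p.
As a 8×24 matrix over Z this has rank 7, with invariant factors (1,1,1,1,1,1,1).

∂_2: C_2 → C_1 sends each 2-simplex [p,q,r] to [q,r] − [p,r] + [p,q]. For instance
  ∂[0,3,4] = [3,4] − [0,4] + [0,3],
  ∂[2,4,7] = [4,7] − [2,7] + [2,4].
The 24×16 boundary matrix has rank 15 and Smith normal form diag(1,1,1,1,1,1,1,1,1,1,1,1,1,1,1).

Reading off H_k = ker ∂_k / im ∂_{k+1}:

  H_0: rank C_0 − rank ∂_1 = 8 − 7 = 1, and the invariant factors of ∂_1 are all 1, so H_0 ≅ Z.
  H_1: rank ker ∂_1 − rank ∂_2 = (24 − 7) − 15 = 2, and the invariant factors of ∂_2 are all 1, so H_1 ≅ Z^2.
  H_2: rank ker ∂_2 − rank ∂_3 = (16 − 15) − 0 = 1, and there is no ∂_3, so H_2 ≅ Z.

As a check, the Euler characteristic is 8 − 24 + 16 = 0, which agrees with 1 − 2 + 1 = 0.

H_0 = Z,  H_1 = Z^2,  H_2 = Z.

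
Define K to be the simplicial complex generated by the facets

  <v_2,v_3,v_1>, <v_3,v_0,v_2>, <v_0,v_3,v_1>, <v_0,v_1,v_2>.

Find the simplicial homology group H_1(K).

Take the total order v_0 < v_1 < v_2 < v_3 on the vertex set. Then K (dimension 2) consists of the simplices:

  0-simplices (4): [v_0], [v_1], [v_2], [v_3]
  1-simplices (6): [v_0,v_1], [v_0,v_2], [v_0,v_3], [v_1,v_2], [v_1,v_3], [v_2,v_3]
  2-simplices (4): [v_0,v_1,v_2], [v_0,v_1,v_3], [v_0,v_2,v_3], [v_1,v_2,v_3]

Hence C_0 ≅ Z^4, C_1 ≅ Z^6, C_2 ≅ Z^4.

The boundary map ∂_1: C_1 → C_0 maps an edge to its endpoints' difference, ∂[p,q] = q − p.
The 4×6 boundary matrix has rank 3 and Smith normal form diag(1,1,1).

Boundary ∂_2: C_2 → C_1 acts by ∂[p,q,r] = [q,r] − [p,r] + [p,q]. For instance
  ∂[v_0,v_1,v_2] = [v_1,v_2] − [v_0,v_2] + [v_0,v_1],
  ∂[v_1,v_2,v_3] = [v_2,v_3] − [v_1,v_3] + [v_1,v_2].
As a 6×4 matrix over Z this has rank 3, with invariant factors (1,1,1).

Computing H_k = (kernel of ∂_k) / (image of ∂_{k+1}):

  H_1: rank ker ∂_1 − rank ∂_2 = (6 − 3) − 3 = 0, and the invariant factors of ∂_2 are all 1, so H_1 ≅ 0.

H_1 ≅ 0.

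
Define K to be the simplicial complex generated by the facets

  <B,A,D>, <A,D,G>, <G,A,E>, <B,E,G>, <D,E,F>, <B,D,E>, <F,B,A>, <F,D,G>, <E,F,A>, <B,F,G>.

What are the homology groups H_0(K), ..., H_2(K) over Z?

H_0 = Z,  H_1 = Z/2Z,  H_2 = 0.

Order the vertices as A < B < D < E < F < G. Listing each simplex with vertices in this order, K has dimension 2 with simplices:

  0-simplices (6): A, B, D, E, F, G
  1-simplices (15): AB, AD, AE, AF, AG, BD, BE, BF, BG, DE, DF, DG, EF, EG, FG
  2-simplices (10): ABD, ABF, ADG, AEF, AEG, BDE, BEG, BFG, DEF, DFG

so the chain groups are C_0 ≅ Z^6, C_1 ≅ Z^15, C_2 ≅ Z^10.

The boundary map ∂_1: C_1 → C_0 is given by ∂[p,q] = [q] − [p]. For instance
  ∂AF = F − A.
The resulting 6×15 matrix has rank 5, and its Smith normal form has invariant factors (1,1,1,1,1).

Boundary ∂_2: C_2 → C_1 maps a triangle to the signed sum of its edges. For instance
  ∂ABF = BF − AF + AB,
  ∂AEF = EF − AF + AE.
This gives a 15×10 integer matrix of rank 10; reducing to Smith normal form yields diagonal entries (1,1,1,1,1,1,1,1,1,2).

Now H_k = ker ∂_k / im ∂_{k+1}, so:

  H_0: rank C_0 − rank ∂_1 = 6 − 5 = 1, and the invariant factors of ∂_1 are all 1, so H_0 ≅ Z.
  H_1: rank ker ∂_1 − rank ∂_2 = (15 − 5) − 10 = 0, and ∂_2 has invariant factor 2 > 1, so H_1 ≅ Z/2Z.
  H_2: rank ker ∂_2 − rank ∂_3 = (10 − 10) − 0 = 0, and there is no ∂_3, so H_2 ≅ 0.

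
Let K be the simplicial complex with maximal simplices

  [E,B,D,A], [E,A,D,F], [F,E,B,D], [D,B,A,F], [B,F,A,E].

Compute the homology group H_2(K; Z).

H_2 ≅ 0.

Fix the vertex order A < B < D < E < F and write every simplex with vertices in increasing order. Then dim K = 3 and the simplices of K are:

  0-simplices (5): A, B, D, E, F
  1-simplices (10): AB, AD, AE, AF, BD, BE, BF, DE, DF, EF
  2-simplices (10): ABD, ABE, ABF, ADE, ADF, AEF, BDE, BDF, BEF, DEF
  3-simplices (5): ABDE, ABDF, ABEF, ADEF, BDEF

giving chain groups C_0 ≅ Z^5, C_1 ≅ Z^10, C_2 ≅ Z^10, C_3 ≅ Z^5.

Boundary ∂_1: C_1 → C_0 sends each edge [p,q] (with p < q) to q − p.
The resulting 5×10 matrix has rank 4, and its Smith normal form has invariant factors (1,1,1,1).

∂_2: C_2 → C_1 acts by ∂[p,q,r] = [q,r] − [p,r] + [p,q]. For instance
  ∂BDE = DE − BE + BD,
  ∂BDF = DF − BF + BD.
The resulting 10×10 matrix has rank 6, and its Smith normal form has invariant factors (1,1,1,1,1,1).

∂_3: C_3 → C_2 sends each 3-simplex σ to the alternating sum Σ_i (−1)^i (σ with its i-th vertex removed). For instance
  ∂ADEF = DEF − AEF + ADF − ADE,
  ∂ABDE = BDE − ADE + ABE − ABD.
As a 10×5 matrix over Z this has rank 4, with invariant factors (1,1,1,1).

Now H_k = ker ∂_k / im ∂_{k+1}, so:

  H_2: rank ker ∂_2 − rank ∂_3 = (10 − 6) − 4 = 0, and the invariant factors of ∂_3 are all 1, so H_2 ≅ 0.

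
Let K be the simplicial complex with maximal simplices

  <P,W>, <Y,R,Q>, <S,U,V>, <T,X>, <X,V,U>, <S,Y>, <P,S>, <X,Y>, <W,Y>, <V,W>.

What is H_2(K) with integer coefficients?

H_2 ≅ 0.

Fix the vertex order P < Q < R < S < T < U < V < W < X < Y and write every simplex with vertices in increasing order. Then dim K = 2 and the simplices of K are:

  0-simplices (10): P, Q, R, S, T, U, V, W, X, Y
  1-simplices (15): PS, PW, QR, QY, RY, SU, SV, SY, TX, UV, UX, VW, VX, WY, XY
  2-simplices (3): QRY, SUV, UVX

Hence C_0 ≅ Z^10, C_1 ≅ Z^15, C_2 ≅ Z^3.

Boundary ∂_1: C_1 → C_0 sends each edge [p,q] (with p < q) to q − p.
This gives a 10×15 integer matrix of rank 9; reducing to Smith normal form yields diagonal entries (1,1,1,1,1,1,1,1,1).

∂_2: C_2 → C_1 acts by ∂[p,q,r] = [q,r] − [p,r] + [p,q]. For instance
  ∂QRY = RY − QY + QR,
  ∂SUV = UV − SV + SU.
This gives a 15×3 integer matrix of rank 3; reducing to Smith normal form yields diagonal entries (1,1,1).

Reading off H_k = ker ∂_k / im ∂_{k+1}:

  H_2: rank ker ∂_2 − rank ∂_3 = (3 − 3) − 0 = 0, and there is no ∂_3, so H_2 ≅ 0.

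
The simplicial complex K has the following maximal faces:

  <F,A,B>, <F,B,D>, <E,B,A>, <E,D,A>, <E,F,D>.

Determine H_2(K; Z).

Take the total order A < B < D < E < F on the vertex set. Then K (dimension 2) consists of the simplices:

  0-simplices (5): A, B, D, E, F
  1-simplices (10): AB, AD, AE, AF, BD, BE, BF, DE, DF, EF
  2-simplices (5): ABE, ABF, ADE, BDF, DEF

so the chain groups are C_0 ≅ Z^5, C_1 ≅ Z^10, C_2 ≅ Z^5.

Boundary ∂_1: C_1 → C_0 is given by ∂[p,q] = [q] − [p]. For instance
  ∂EF = F − E.
As a 5×10 matrix over Z this has rank 4, with invariant factors (1,1,1,1).

Boundary ∂_2: C_2 → C_1 acts by ∂[p,q,r] = [q,r] − [p,r] + [p,q]. For instance
  ∂ABE = BE − AE + AB,
  ∂ABF = BF − AF + AB.
The resulting 10×5 matrix has rank 5, and its Smith normal form has invariant factors (1,1,1,1,1).

Reading off H_k = ker ∂_k / im ∂_{k+1}:

  H_2: rank ker ∂_2 − rank ∂_3 = (5 − 5) − 0 = 0, and there is no ∂_3, so H_2 ≅ 0.

H_2 ≅ 0.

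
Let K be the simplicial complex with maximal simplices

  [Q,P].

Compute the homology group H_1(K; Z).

H_1 = 0.

Order the vertices as P < Q. Listing each simplex with vertices in this order, K has dimension 1 with simplices:

  0-simplices (2): P, Q
  1-simplices (1): PQ

so the chain groups are C_0 ≅ Z^2, C_1 ≅ Z^1.

∂_1: C_1 → C_0 is given by ∂[p,q] = [q] − [p]. For instance
  ∂PQ = Q − P.
This gives a 2×1 integer matrix of rank 1; reducing to Smith normal form yields diagonal entries (1).

Computing H_k = (kernel of ∂_k) / (image of ∂_{k+1}):

  H_1: rank ker ∂_1 − rank ∂_2 = (1 − 1) − 0 = 0, and there is no ∂_2, so H_1 = 0.

(K is a triangulation of the 1-simplex.)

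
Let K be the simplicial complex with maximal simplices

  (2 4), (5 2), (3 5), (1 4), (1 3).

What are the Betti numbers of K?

b_0 = 1, b_1 = 1.

Order the vertices as 1 < 2 < 3 < 4 < 5. Listing each simplex with vertices in this order, K has dimension 1 with simplices:

  0-simplices (5): [1], [2], [3], [4], [5]
  1-simplices (5): [1,3], [1,4], [2,4], [2,5], [3,5]

giving chain groups C_0 ≅ Z^5, C_1 ≅ Z^5.

∂_1: C_1 → C_0 maps an edge to its endpoints' difference, ∂[p,q] = q − p.
As a 5×5 matrix over Z this has rank 4, with invariant factors (1,1,1,1).

From H_k ≅ ker(∂_k) / im(∂_{k+1}) we obtain:

  H_0: rank C_0 − rank ∂_1 = 5 − 4 = 1, and the invariant factors of ∂_1 are all 1, so H_0 ≅ Z.
  H_1: rank ker ∂_1 − rank ∂_2 = (5 − 4) − 0 = 1, and there is no ∂_2, so H_1 ≅ Z.

Hence the Betti numbers are b_0 = 1, b_1 = 1.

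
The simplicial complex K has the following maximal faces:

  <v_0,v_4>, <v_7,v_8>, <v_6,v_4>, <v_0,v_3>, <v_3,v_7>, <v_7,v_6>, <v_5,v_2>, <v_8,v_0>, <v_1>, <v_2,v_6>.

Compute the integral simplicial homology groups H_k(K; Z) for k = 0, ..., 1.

Fix the vertex order v_0 < v_1 < v_2 < v_3 < v_4 < v_5 < v_6 < v_7 < v_8 and write every simplex with vertices in increasing order. Then dim K = 1 and the simplices of K are:

  0-simplices (9): [v_0], [v_1], [v_2], [v_3], [v_4], [v_5], [v_6], [v_7], [v_8]
  1-simplices (9): [v_0,v_3], [v_0,v_4], [v_0,v_8], [v_2,v_5], [v_2,v_6], [v_3,v_7], [v_4,v_6], [v_6,v_7], [v_7,v_8]

Hence C_0 ≅ Z^9, C_1 ≅ Z^9.

Boundary ∂_1: C_1 → C_0 is given by ∂[p,q] = [q] − [p]. For instance
  ∂[v_4,v_6] = [v_6] − [v_4].
The resulting 9×9 matrix has rank 7, and its Smith normal form has invariant factors (1,1,1,1,1,1,1).

Now H_k = ker ∂_k / im ∂_{k+1}, so:

  H_0: rank C_0 − rank ∂_1 = 9 − 7 = 2, and the invariant factors of ∂_1 are all 1, so H_0 = Z^2.
  H_1: rank ker ∂_1 − rank ∂_2 = (9 − 7) − 0 = 2, and there is no ∂_2, so H_1 = Z^2.

As a check, the Euler characteristic is 9 − 9 = 0, which agrees with 2 − 2 = 0.

H_0 ≅ Z^2,  H_1 ≅ Z^2.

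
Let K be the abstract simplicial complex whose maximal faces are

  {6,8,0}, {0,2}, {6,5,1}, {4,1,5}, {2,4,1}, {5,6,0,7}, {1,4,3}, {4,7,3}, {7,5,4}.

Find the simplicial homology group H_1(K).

We work with the vertex ordering 0 < 1 < 2 < 3 < 4 < 5 < 6 < 7 < 8. The simplices of K, each written with vertices in increasing order, are:

  0-simplices (9): [0], [1], [2], [3], [4], [5], [6], [7], [8]
  1-simplices (19): [0,2], [0,5], [0,6], [0,7], [0,8], [1,2], [1,3], [1,4], [1,5], [1,6], [2,4], [3,4], [3,7], [4,5], [4,7], [5,6], [5,7], [6,7], [6,8]
  2-simplices (11): [0,5,6], [0,5,7], [0,6,7], [0,6,8], [1,2,4], [1,3,4], [1,4,5], [1,5,6], [3,4,7], [4,5,7], [5,6,7]
  3-simplices (1): [0,5,6,7]

so the chain groups are C_0 ≅ Z^9, C_1 ≅ Z^19, C_2 ≅ Z^11, C_3 ≅ Z^1.

∂_1: C_1 → C_0 maps an edge to its endpoints' difference, ∂[p,q] = q − p.
The resulting 9×19 matrix has rank 8, and its Smith normal form has invariant factors (1,1,1,1,1,1,1,1).

∂_2: C_2 → C_1 acts by ∂[p,q,r] = [q,r] − [p,r] + [p,q]. For instance
  ∂[0,6,7] = [6,7] − [0,7] + [0,6],
  ∂[1,5,6] = [5,6] − [1,6] + [1,5].
As a 19×11 matrix over Z this has rank 10, with invariant factors (1,1,1,1,1,1,1,1,1,1).

∂_3: C_3 → C_2 sends each 3-simplex σ to the alternating sum Σ_i (−1)^i (σ with its i-th vertex removed). For instance
  ∂[0,5,6,7] = [5,6,7] − [0,6,7] + [0,5,7] − [0,5,6].
The resulting 11×1 matrix has rank 1, and its Smith normal form has invariant factors (1).

Reading off H_k = ker ∂_k / im ∂_{k+1}:

  H_1: rank ker ∂_1 − rank ∂_2 = (19 − 8) − 10 = 1, and the invariant factors of ∂_2 are all 1, so H_1 ≅ Z.

H_1 = Z.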